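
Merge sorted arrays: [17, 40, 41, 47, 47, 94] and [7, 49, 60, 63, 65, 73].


Take 7 from B
Take 17 from A
Take 40 from A
Take 41 from A
Take 47 from A
Take 47 from A
Take 49 from B
Take 60 from B
Take 63 from B
Take 65 from B
Take 73 from B

Merged: [7, 17, 40, 41, 47, 47, 49, 60, 63, 65, 73, 94]


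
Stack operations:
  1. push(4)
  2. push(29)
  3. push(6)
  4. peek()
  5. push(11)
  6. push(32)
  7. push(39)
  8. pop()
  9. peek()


push(4) -> [4]
push(29) -> [4, 29]
push(6) -> [4, 29, 6]
peek()->6
push(11) -> [4, 29, 6, 11]
push(32) -> [4, 29, 6, 11, 32]
push(39) -> [4, 29, 6, 11, 32, 39]
pop()->39, [4, 29, 6, 11, 32]
peek()->32

Final stack: [4, 29, 6, 11, 32]


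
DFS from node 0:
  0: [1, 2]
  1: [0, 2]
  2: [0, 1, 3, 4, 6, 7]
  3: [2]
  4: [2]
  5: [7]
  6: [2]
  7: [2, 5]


Visit 0, push [2, 1]
Visit 1, push [2]
Visit 2, push [7, 6, 4, 3]
Visit 3, push []
Visit 4, push []
Visit 6, push []
Visit 7, push [5]
Visit 5, push []

DFS order: [0, 1, 2, 3, 4, 6, 7, 5]


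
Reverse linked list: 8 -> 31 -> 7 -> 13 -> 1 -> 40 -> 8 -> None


Step 1: curr=8, set curr.next=prev(None) | reversed so far: 8
Step 2: curr=31, set curr.next=prev(8) | reversed so far: 31 -> 8
Step 3: curr=7, set curr.next=prev(31) | reversed so far: 7 -> 31 -> 8
Step 4: curr=13, set curr.next=prev(7) | reversed so far: 13 -> 7 -> 31 -> 8
Step 5: curr=1, set curr.next=prev(13) | reversed so far: 1 -> 13 -> 7 -> 31 -> 8
Step 6: curr=40, set curr.next=prev(1) | reversed so far: 40 -> 1 -> 13 -> 7 -> 31 -> 8
Step 7: curr=8, set curr.next=prev(40) | reversed so far: 8 -> 40 -> 1 -> 13 -> 7 -> 31 -> 8

8 -> 40 -> 1 -> 13 -> 7 -> 31 -> 8 -> None


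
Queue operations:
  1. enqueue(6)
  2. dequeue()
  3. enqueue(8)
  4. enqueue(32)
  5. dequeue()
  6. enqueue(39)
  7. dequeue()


enqueue(6) -> [6]
dequeue()->6, []
enqueue(8) -> [8]
enqueue(32) -> [8, 32]
dequeue()->8, [32]
enqueue(39) -> [32, 39]
dequeue()->32, [39]

Final queue: [39]


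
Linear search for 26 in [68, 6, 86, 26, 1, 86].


i=0: 68!=26
i=1: 6!=26
i=2: 86!=26
i=3: 26==26 found!

Found at 3, 4 comps


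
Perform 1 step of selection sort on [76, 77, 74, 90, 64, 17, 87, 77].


Initial: [76, 77, 74, 90, 64, 17, 87, 77]
Step 1: min=17 at 5
  Swap: [17, 77, 74, 90, 64, 76, 87, 77]

After 1 step: [17, 77, 74, 90, 64, 76, 87, 77]


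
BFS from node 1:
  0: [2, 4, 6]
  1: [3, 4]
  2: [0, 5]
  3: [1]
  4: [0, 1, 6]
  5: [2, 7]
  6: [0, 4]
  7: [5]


Visit 1, enqueue [3, 4]
Visit 3, enqueue []
Visit 4, enqueue [0, 6]
Visit 0, enqueue [2]
Visit 6, enqueue []
Visit 2, enqueue [5]
Visit 5, enqueue [7]
Visit 7, enqueue []

BFS order: [1, 3, 4, 0, 6, 2, 5, 7]


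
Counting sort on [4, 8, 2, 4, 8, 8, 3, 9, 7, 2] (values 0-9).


Input: [4, 8, 2, 4, 8, 8, 3, 9, 7, 2]
Counts: [0, 0, 2, 1, 2, 0, 0, 1, 3, 1]

Sorted: [2, 2, 3, 4, 4, 7, 8, 8, 8, 9]


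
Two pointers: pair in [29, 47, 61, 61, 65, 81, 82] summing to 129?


lo=0(29)+hi=6(82)=111
lo=1(47)+hi=6(82)=129

Yes: 47+82=129


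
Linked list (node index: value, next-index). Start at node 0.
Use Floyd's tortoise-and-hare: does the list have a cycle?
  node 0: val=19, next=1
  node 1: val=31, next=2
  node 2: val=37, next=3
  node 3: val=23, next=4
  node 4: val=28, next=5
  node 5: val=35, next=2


Floyd's tortoise (slow, +1) and hare (fast, +2):
  init: slow=0, fast=0
  step 1: slow=1, fast=2
  step 2: slow=2, fast=4
  step 3: slow=3, fast=2
  step 4: slow=4, fast=4
  slow == fast at node 4: cycle detected

Cycle: yes


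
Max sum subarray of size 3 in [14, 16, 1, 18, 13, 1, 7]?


[0:3]: 31
[1:4]: 35
[2:5]: 32
[3:6]: 32
[4:7]: 21

Max: 35 at [1:4]


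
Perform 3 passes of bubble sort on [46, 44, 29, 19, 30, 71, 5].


Initial: [46, 44, 29, 19, 30, 71, 5]
Pass 1: [44, 29, 19, 30, 46, 5, 71] (5 swaps)
Pass 2: [29, 19, 30, 44, 5, 46, 71] (4 swaps)
Pass 3: [19, 29, 30, 5, 44, 46, 71] (2 swaps)

After 3 passes: [19, 29, 30, 5, 44, 46, 71]


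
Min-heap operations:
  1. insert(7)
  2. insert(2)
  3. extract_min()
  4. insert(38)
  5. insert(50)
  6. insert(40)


insert(7) -> [7]
insert(2) -> [2, 7]
extract_min()->2, [7]
insert(38) -> [7, 38]
insert(50) -> [7, 38, 50]
insert(40) -> [7, 38, 50, 40]

Final heap: [7, 38, 50, 40]


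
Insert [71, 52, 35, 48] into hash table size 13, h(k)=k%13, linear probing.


Insert 71: h=6 -> slot 6
Insert 52: h=0 -> slot 0
Insert 35: h=9 -> slot 9
Insert 48: h=9, 1 probes -> slot 10

Table: [52, None, None, None, None, None, 71, None, None, 35, 48, None, None]


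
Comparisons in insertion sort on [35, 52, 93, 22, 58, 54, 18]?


Algorithm: insertion sort
Input: [35, 52, 93, 22, 58, 54, 18]
Sorted: [18, 22, 35, 52, 54, 58, 93]

16


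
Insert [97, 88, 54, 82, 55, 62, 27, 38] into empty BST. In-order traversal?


Insert 97: root
Insert 88: L from 97
Insert 54: L from 97 -> L from 88
Insert 82: L from 97 -> L from 88 -> R from 54
Insert 55: L from 97 -> L from 88 -> R from 54 -> L from 82
Insert 62: L from 97 -> L from 88 -> R from 54 -> L from 82 -> R from 55
Insert 27: L from 97 -> L from 88 -> L from 54
Insert 38: L from 97 -> L from 88 -> L from 54 -> R from 27

In-order: [27, 38, 54, 55, 62, 82, 88, 97]


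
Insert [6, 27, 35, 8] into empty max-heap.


Insert 6: [6]
Insert 27: [27, 6]
Insert 35: [35, 6, 27]
Insert 8: [35, 8, 27, 6]

Final heap: [35, 8, 27, 6]


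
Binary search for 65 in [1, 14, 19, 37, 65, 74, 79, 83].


Step 1: lo=0, hi=7, mid=3, val=37
Step 2: lo=4, hi=7, mid=5, val=74
Step 3: lo=4, hi=4, mid=4, val=65

Found at index 4


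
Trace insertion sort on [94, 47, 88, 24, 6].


Initial: [94, 47, 88, 24, 6]
Insert 47: [47, 94, 88, 24, 6]
Insert 88: [47, 88, 94, 24, 6]
Insert 24: [24, 47, 88, 94, 6]
Insert 6: [6, 24, 47, 88, 94]

Sorted: [6, 24, 47, 88, 94]


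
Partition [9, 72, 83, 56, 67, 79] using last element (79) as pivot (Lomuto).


Pivot: 79
  9 <= 79: advance i (no swap)
  72 <= 79: advance i (no swap)
  56 <= 79: swap -> [9, 72, 56, 83, 67, 79]
  67 <= 79: swap -> [9, 72, 56, 67, 83, 79]
Place pivot at 4: [9, 72, 56, 67, 79, 83]

Partitioned: [9, 72, 56, 67, 79, 83]


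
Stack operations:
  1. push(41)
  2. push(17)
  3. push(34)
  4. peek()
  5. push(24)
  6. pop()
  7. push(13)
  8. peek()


push(41) -> [41]
push(17) -> [41, 17]
push(34) -> [41, 17, 34]
peek()->34
push(24) -> [41, 17, 34, 24]
pop()->24, [41, 17, 34]
push(13) -> [41, 17, 34, 13]
peek()->13

Final stack: [41, 17, 34, 13]


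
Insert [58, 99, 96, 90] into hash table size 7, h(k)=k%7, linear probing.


Insert 58: h=2 -> slot 2
Insert 99: h=1 -> slot 1
Insert 96: h=5 -> slot 5
Insert 90: h=6 -> slot 6

Table: [None, 99, 58, None, None, 96, 90]


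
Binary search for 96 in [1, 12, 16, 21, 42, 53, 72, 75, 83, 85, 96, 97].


Step 1: lo=0, hi=11, mid=5, val=53
Step 2: lo=6, hi=11, mid=8, val=83
Step 3: lo=9, hi=11, mid=10, val=96

Found at index 10


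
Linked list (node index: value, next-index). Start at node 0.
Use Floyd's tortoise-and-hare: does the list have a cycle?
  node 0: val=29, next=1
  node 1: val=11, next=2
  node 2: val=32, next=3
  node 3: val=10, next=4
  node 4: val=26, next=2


Floyd's tortoise (slow, +1) and hare (fast, +2):
  init: slow=0, fast=0
  step 1: slow=1, fast=2
  step 2: slow=2, fast=4
  step 3: slow=3, fast=3
  slow == fast at node 3: cycle detected

Cycle: yes


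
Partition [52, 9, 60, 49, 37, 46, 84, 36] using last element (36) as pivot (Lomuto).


Pivot: 36
  9 <= 36: swap -> [9, 52, 60, 49, 37, 46, 84, 36]
Place pivot at 1: [9, 36, 60, 49, 37, 46, 84, 52]

Partitioned: [9, 36, 60, 49, 37, 46, 84, 52]


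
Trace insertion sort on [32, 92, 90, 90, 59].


Initial: [32, 92, 90, 90, 59]
Insert 92: [32, 92, 90, 90, 59]
Insert 90: [32, 90, 92, 90, 59]
Insert 90: [32, 90, 90, 92, 59]
Insert 59: [32, 59, 90, 90, 92]

Sorted: [32, 59, 90, 90, 92]


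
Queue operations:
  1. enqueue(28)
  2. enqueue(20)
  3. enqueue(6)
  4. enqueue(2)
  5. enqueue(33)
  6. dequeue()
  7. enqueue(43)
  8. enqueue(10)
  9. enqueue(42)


enqueue(28) -> [28]
enqueue(20) -> [28, 20]
enqueue(6) -> [28, 20, 6]
enqueue(2) -> [28, 20, 6, 2]
enqueue(33) -> [28, 20, 6, 2, 33]
dequeue()->28, [20, 6, 2, 33]
enqueue(43) -> [20, 6, 2, 33, 43]
enqueue(10) -> [20, 6, 2, 33, 43, 10]
enqueue(42) -> [20, 6, 2, 33, 43, 10, 42]

Final queue: [20, 6, 2, 33, 43, 10, 42]


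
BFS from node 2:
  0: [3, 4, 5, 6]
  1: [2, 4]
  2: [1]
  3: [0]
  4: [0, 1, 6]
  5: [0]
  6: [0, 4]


Visit 2, enqueue [1]
Visit 1, enqueue [4]
Visit 4, enqueue [0, 6]
Visit 0, enqueue [3, 5]
Visit 6, enqueue []
Visit 3, enqueue []
Visit 5, enqueue []

BFS order: [2, 1, 4, 0, 6, 3, 5]


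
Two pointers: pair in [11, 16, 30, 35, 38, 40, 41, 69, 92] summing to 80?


lo=0(11)+hi=8(92)=103
lo=0(11)+hi=7(69)=80

Yes: 11+69=80


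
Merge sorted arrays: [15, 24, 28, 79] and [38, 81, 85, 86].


Take 15 from A
Take 24 from A
Take 28 from A
Take 38 from B
Take 79 from A

Merged: [15, 24, 28, 38, 79, 81, 85, 86]


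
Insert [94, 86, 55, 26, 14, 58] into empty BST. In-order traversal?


Insert 94: root
Insert 86: L from 94
Insert 55: L from 94 -> L from 86
Insert 26: L from 94 -> L from 86 -> L from 55
Insert 14: L from 94 -> L from 86 -> L from 55 -> L from 26
Insert 58: L from 94 -> L from 86 -> R from 55

In-order: [14, 26, 55, 58, 86, 94]


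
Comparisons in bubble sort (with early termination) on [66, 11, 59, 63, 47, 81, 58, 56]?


Algorithm: bubble sort (with early termination)
Input: [66, 11, 59, 63, 47, 81, 58, 56]
Sorted: [11, 47, 56, 58, 59, 63, 66, 81]

27


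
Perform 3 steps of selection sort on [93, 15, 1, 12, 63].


Initial: [93, 15, 1, 12, 63]
Step 1: min=1 at 2
  Swap: [1, 15, 93, 12, 63]
Step 2: min=12 at 3
  Swap: [1, 12, 93, 15, 63]
Step 3: min=15 at 3
  Swap: [1, 12, 15, 93, 63]

After 3 steps: [1, 12, 15, 93, 63]


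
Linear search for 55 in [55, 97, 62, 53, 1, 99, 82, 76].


i=0: 55==55 found!

Found at 0, 1 comps


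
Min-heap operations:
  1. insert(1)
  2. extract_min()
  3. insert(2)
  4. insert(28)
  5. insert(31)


insert(1) -> [1]
extract_min()->1, []
insert(2) -> [2]
insert(28) -> [2, 28]
insert(31) -> [2, 28, 31]

Final heap: [2, 28, 31]


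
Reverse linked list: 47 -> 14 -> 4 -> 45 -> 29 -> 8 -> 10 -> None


Step 1: curr=47, set curr.next=prev(None) | reversed so far: 47
Step 2: curr=14, set curr.next=prev(47) | reversed so far: 14 -> 47
Step 3: curr=4, set curr.next=prev(14) | reversed so far: 4 -> 14 -> 47
Step 4: curr=45, set curr.next=prev(4) | reversed so far: 45 -> 4 -> 14 -> 47
Step 5: curr=29, set curr.next=prev(45) | reversed so far: 29 -> 45 -> 4 -> 14 -> 47
Step 6: curr=8, set curr.next=prev(29) | reversed so far: 8 -> 29 -> 45 -> 4 -> 14 -> 47
Step 7: curr=10, set curr.next=prev(8) | reversed so far: 10 -> 8 -> 29 -> 45 -> 4 -> 14 -> 47

10 -> 8 -> 29 -> 45 -> 4 -> 14 -> 47 -> None


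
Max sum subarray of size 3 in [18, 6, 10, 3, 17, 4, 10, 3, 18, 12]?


[0:3]: 34
[1:4]: 19
[2:5]: 30
[3:6]: 24
[4:7]: 31
[5:8]: 17
[6:9]: 31
[7:10]: 33

Max: 34 at [0:3]


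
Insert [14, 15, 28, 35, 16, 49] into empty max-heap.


Insert 14: [14]
Insert 15: [15, 14]
Insert 28: [28, 14, 15]
Insert 35: [35, 28, 15, 14]
Insert 16: [35, 28, 15, 14, 16]
Insert 49: [49, 28, 35, 14, 16, 15]

Final heap: [49, 28, 35, 14, 16, 15]


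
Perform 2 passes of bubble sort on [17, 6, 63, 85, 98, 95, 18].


Initial: [17, 6, 63, 85, 98, 95, 18]
Pass 1: [6, 17, 63, 85, 95, 18, 98] (3 swaps)
Pass 2: [6, 17, 63, 85, 18, 95, 98] (1 swaps)

After 2 passes: [6, 17, 63, 85, 18, 95, 98]


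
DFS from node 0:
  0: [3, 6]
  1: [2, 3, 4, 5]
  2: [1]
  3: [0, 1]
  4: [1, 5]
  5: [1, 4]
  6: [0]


Visit 0, push [6, 3]
Visit 3, push [1]
Visit 1, push [5, 4, 2]
Visit 2, push []
Visit 4, push [5]
Visit 5, push []
Visit 6, push []

DFS order: [0, 3, 1, 2, 4, 5, 6]


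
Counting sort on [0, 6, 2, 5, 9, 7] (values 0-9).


Input: [0, 6, 2, 5, 9, 7]
Counts: [1, 0, 1, 0, 0, 1, 1, 1, 0, 1]

Sorted: [0, 2, 5, 6, 7, 9]


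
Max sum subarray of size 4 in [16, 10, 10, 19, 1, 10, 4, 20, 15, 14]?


[0:4]: 55
[1:5]: 40
[2:6]: 40
[3:7]: 34
[4:8]: 35
[5:9]: 49
[6:10]: 53

Max: 55 at [0:4]


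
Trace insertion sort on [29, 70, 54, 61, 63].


Initial: [29, 70, 54, 61, 63]
Insert 70: [29, 70, 54, 61, 63]
Insert 54: [29, 54, 70, 61, 63]
Insert 61: [29, 54, 61, 70, 63]
Insert 63: [29, 54, 61, 63, 70]

Sorted: [29, 54, 61, 63, 70]


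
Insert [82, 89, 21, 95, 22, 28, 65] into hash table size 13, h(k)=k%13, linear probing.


Insert 82: h=4 -> slot 4
Insert 89: h=11 -> slot 11
Insert 21: h=8 -> slot 8
Insert 95: h=4, 1 probes -> slot 5
Insert 22: h=9 -> slot 9
Insert 28: h=2 -> slot 2
Insert 65: h=0 -> slot 0

Table: [65, None, 28, None, 82, 95, None, None, 21, 22, None, 89, None]


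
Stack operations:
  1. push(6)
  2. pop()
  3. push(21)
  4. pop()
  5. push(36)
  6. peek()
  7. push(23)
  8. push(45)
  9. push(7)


push(6) -> [6]
pop()->6, []
push(21) -> [21]
pop()->21, []
push(36) -> [36]
peek()->36
push(23) -> [36, 23]
push(45) -> [36, 23, 45]
push(7) -> [36, 23, 45, 7]

Final stack: [36, 23, 45, 7]


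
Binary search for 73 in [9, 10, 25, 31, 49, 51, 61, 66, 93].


Step 1: lo=0, hi=8, mid=4, val=49
Step 2: lo=5, hi=8, mid=6, val=61
Step 3: lo=7, hi=8, mid=7, val=66
Step 4: lo=8, hi=8, mid=8, val=93

Not found


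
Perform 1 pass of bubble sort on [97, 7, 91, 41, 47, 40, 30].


Initial: [97, 7, 91, 41, 47, 40, 30]
Pass 1: [7, 91, 41, 47, 40, 30, 97] (6 swaps)

After 1 pass: [7, 91, 41, 47, 40, 30, 97]


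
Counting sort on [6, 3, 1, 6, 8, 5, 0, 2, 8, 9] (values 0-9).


Input: [6, 3, 1, 6, 8, 5, 0, 2, 8, 9]
Counts: [1, 1, 1, 1, 0, 1, 2, 0, 2, 1]

Sorted: [0, 1, 2, 3, 5, 6, 6, 8, 8, 9]


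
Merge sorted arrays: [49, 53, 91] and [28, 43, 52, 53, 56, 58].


Take 28 from B
Take 43 from B
Take 49 from A
Take 52 from B
Take 53 from A
Take 53 from B
Take 56 from B
Take 58 from B

Merged: [28, 43, 49, 52, 53, 53, 56, 58, 91]


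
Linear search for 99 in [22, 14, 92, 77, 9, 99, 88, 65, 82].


i=0: 22!=99
i=1: 14!=99
i=2: 92!=99
i=3: 77!=99
i=4: 9!=99
i=5: 99==99 found!

Found at 5, 6 comps


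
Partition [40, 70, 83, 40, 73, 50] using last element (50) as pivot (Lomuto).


Pivot: 50
  40 <= 50: advance i (no swap)
  40 <= 50: swap -> [40, 40, 83, 70, 73, 50]
Place pivot at 2: [40, 40, 50, 70, 73, 83]

Partitioned: [40, 40, 50, 70, 73, 83]


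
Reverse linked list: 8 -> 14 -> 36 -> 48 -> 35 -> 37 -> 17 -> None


Step 1: curr=8, set curr.next=prev(None) | reversed so far: 8
Step 2: curr=14, set curr.next=prev(8) | reversed so far: 14 -> 8
Step 3: curr=36, set curr.next=prev(14) | reversed so far: 36 -> 14 -> 8
Step 4: curr=48, set curr.next=prev(36) | reversed so far: 48 -> 36 -> 14 -> 8
Step 5: curr=35, set curr.next=prev(48) | reversed so far: 35 -> 48 -> 36 -> 14 -> 8
Step 6: curr=37, set curr.next=prev(35) | reversed so far: 37 -> 35 -> 48 -> 36 -> 14 -> 8
Step 7: curr=17, set curr.next=prev(37) | reversed so far: 17 -> 37 -> 35 -> 48 -> 36 -> 14 -> 8

17 -> 37 -> 35 -> 48 -> 36 -> 14 -> 8 -> None


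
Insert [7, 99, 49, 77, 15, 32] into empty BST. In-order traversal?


Insert 7: root
Insert 99: R from 7
Insert 49: R from 7 -> L from 99
Insert 77: R from 7 -> L from 99 -> R from 49
Insert 15: R from 7 -> L from 99 -> L from 49
Insert 32: R from 7 -> L from 99 -> L from 49 -> R from 15

In-order: [7, 15, 32, 49, 77, 99]


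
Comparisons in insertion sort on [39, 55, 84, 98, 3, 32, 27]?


Algorithm: insertion sort
Input: [39, 55, 84, 98, 3, 32, 27]
Sorted: [3, 27, 32, 39, 55, 84, 98]

18


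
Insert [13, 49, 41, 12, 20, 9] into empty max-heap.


Insert 13: [13]
Insert 49: [49, 13]
Insert 41: [49, 13, 41]
Insert 12: [49, 13, 41, 12]
Insert 20: [49, 20, 41, 12, 13]
Insert 9: [49, 20, 41, 12, 13, 9]

Final heap: [49, 20, 41, 12, 13, 9]


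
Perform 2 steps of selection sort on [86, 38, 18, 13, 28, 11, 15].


Initial: [86, 38, 18, 13, 28, 11, 15]
Step 1: min=11 at 5
  Swap: [11, 38, 18, 13, 28, 86, 15]
Step 2: min=13 at 3
  Swap: [11, 13, 18, 38, 28, 86, 15]

After 2 steps: [11, 13, 18, 38, 28, 86, 15]


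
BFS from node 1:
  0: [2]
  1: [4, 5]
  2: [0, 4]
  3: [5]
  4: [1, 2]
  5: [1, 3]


Visit 1, enqueue [4, 5]
Visit 4, enqueue [2]
Visit 5, enqueue [3]
Visit 2, enqueue [0]
Visit 3, enqueue []
Visit 0, enqueue []

BFS order: [1, 4, 5, 2, 3, 0]


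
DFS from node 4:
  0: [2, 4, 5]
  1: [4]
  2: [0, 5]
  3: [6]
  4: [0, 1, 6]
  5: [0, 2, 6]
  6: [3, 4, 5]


Visit 4, push [6, 1, 0]
Visit 0, push [5, 2]
Visit 2, push [5]
Visit 5, push [6]
Visit 6, push [3]
Visit 3, push []
Visit 1, push []

DFS order: [4, 0, 2, 5, 6, 3, 1]


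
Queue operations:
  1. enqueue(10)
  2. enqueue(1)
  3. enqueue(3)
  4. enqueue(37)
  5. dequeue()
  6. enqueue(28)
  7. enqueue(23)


enqueue(10) -> [10]
enqueue(1) -> [10, 1]
enqueue(3) -> [10, 1, 3]
enqueue(37) -> [10, 1, 3, 37]
dequeue()->10, [1, 3, 37]
enqueue(28) -> [1, 3, 37, 28]
enqueue(23) -> [1, 3, 37, 28, 23]

Final queue: [1, 3, 37, 28, 23]


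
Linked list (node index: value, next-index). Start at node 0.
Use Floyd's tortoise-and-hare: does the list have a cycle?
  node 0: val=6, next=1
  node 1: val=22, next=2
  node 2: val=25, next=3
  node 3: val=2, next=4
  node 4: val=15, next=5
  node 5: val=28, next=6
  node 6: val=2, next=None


Floyd's tortoise (slow, +1) and hare (fast, +2):
  init: slow=0, fast=0
  step 1: slow=1, fast=2
  step 2: slow=2, fast=4
  step 3: slow=3, fast=6
  step 4: fast -> None, no cycle

Cycle: no


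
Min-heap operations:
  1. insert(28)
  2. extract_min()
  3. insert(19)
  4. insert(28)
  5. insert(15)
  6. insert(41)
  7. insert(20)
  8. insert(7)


insert(28) -> [28]
extract_min()->28, []
insert(19) -> [19]
insert(28) -> [19, 28]
insert(15) -> [15, 28, 19]
insert(41) -> [15, 28, 19, 41]
insert(20) -> [15, 20, 19, 41, 28]
insert(7) -> [7, 20, 15, 41, 28, 19]

Final heap: [7, 20, 15, 41, 28, 19]


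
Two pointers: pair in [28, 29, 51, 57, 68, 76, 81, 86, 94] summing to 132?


lo=0(28)+hi=8(94)=122
lo=1(29)+hi=8(94)=123
lo=2(51)+hi=8(94)=145
lo=2(51)+hi=7(86)=137
lo=2(51)+hi=6(81)=132

Yes: 51+81=132


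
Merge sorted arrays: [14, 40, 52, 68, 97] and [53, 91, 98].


Take 14 from A
Take 40 from A
Take 52 from A
Take 53 from B
Take 68 from A
Take 91 from B
Take 97 from A

Merged: [14, 40, 52, 53, 68, 91, 97, 98]


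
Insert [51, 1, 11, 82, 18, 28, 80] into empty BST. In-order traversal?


Insert 51: root
Insert 1: L from 51
Insert 11: L from 51 -> R from 1
Insert 82: R from 51
Insert 18: L from 51 -> R from 1 -> R from 11
Insert 28: L from 51 -> R from 1 -> R from 11 -> R from 18
Insert 80: R from 51 -> L from 82

In-order: [1, 11, 18, 28, 51, 80, 82]


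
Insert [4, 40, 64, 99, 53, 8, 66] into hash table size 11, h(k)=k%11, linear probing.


Insert 4: h=4 -> slot 4
Insert 40: h=7 -> slot 7
Insert 64: h=9 -> slot 9
Insert 99: h=0 -> slot 0
Insert 53: h=9, 1 probes -> slot 10
Insert 8: h=8 -> slot 8
Insert 66: h=0, 1 probes -> slot 1

Table: [99, 66, None, None, 4, None, None, 40, 8, 64, 53]


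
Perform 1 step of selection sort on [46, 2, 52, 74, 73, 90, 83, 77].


Initial: [46, 2, 52, 74, 73, 90, 83, 77]
Step 1: min=2 at 1
  Swap: [2, 46, 52, 74, 73, 90, 83, 77]

After 1 step: [2, 46, 52, 74, 73, 90, 83, 77]


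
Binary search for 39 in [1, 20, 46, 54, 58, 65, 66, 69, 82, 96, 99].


Step 1: lo=0, hi=10, mid=5, val=65
Step 2: lo=0, hi=4, mid=2, val=46
Step 3: lo=0, hi=1, mid=0, val=1
Step 4: lo=1, hi=1, mid=1, val=20

Not found


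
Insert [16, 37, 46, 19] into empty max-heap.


Insert 16: [16]
Insert 37: [37, 16]
Insert 46: [46, 16, 37]
Insert 19: [46, 19, 37, 16]

Final heap: [46, 19, 37, 16]


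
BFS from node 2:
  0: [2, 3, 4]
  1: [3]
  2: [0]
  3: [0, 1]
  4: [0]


Visit 2, enqueue [0]
Visit 0, enqueue [3, 4]
Visit 3, enqueue [1]
Visit 4, enqueue []
Visit 1, enqueue []

BFS order: [2, 0, 3, 4, 1]


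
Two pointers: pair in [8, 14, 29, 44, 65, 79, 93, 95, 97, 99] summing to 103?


lo=0(8)+hi=9(99)=107
lo=0(8)+hi=8(97)=105
lo=0(8)+hi=7(95)=103

Yes: 8+95=103


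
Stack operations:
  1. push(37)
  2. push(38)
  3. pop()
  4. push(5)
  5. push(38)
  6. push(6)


push(37) -> [37]
push(38) -> [37, 38]
pop()->38, [37]
push(5) -> [37, 5]
push(38) -> [37, 5, 38]
push(6) -> [37, 5, 38, 6]

Final stack: [37, 5, 38, 6]


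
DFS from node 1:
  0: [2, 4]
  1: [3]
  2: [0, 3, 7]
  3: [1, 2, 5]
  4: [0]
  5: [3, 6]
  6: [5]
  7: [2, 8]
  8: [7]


Visit 1, push [3]
Visit 3, push [5, 2]
Visit 2, push [7, 0]
Visit 0, push [4]
Visit 4, push []
Visit 7, push [8]
Visit 8, push []
Visit 5, push [6]
Visit 6, push []

DFS order: [1, 3, 2, 0, 4, 7, 8, 5, 6]


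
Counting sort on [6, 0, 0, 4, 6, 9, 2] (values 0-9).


Input: [6, 0, 0, 4, 6, 9, 2]
Counts: [2, 0, 1, 0, 1, 0, 2, 0, 0, 1]

Sorted: [0, 0, 2, 4, 6, 6, 9]


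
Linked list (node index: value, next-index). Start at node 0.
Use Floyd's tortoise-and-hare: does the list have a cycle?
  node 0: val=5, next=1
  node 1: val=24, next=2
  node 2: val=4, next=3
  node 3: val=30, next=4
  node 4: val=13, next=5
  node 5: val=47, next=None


Floyd's tortoise (slow, +1) and hare (fast, +2):
  init: slow=0, fast=0
  step 1: slow=1, fast=2
  step 2: slow=2, fast=4
  step 3: fast 4->5->None, no cycle

Cycle: no


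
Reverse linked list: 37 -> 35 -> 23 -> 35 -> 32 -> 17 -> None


Step 1: curr=37, set curr.next=prev(None) | reversed so far: 37
Step 2: curr=35, set curr.next=prev(37) | reversed so far: 35 -> 37
Step 3: curr=23, set curr.next=prev(35) | reversed so far: 23 -> 35 -> 37
Step 4: curr=35, set curr.next=prev(23) | reversed so far: 35 -> 23 -> 35 -> 37
Step 5: curr=32, set curr.next=prev(35) | reversed so far: 32 -> 35 -> 23 -> 35 -> 37
Step 6: curr=17, set curr.next=prev(32) | reversed so far: 17 -> 32 -> 35 -> 23 -> 35 -> 37

17 -> 32 -> 35 -> 23 -> 35 -> 37 -> None


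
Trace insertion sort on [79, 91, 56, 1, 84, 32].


Initial: [79, 91, 56, 1, 84, 32]
Insert 91: [79, 91, 56, 1, 84, 32]
Insert 56: [56, 79, 91, 1, 84, 32]
Insert 1: [1, 56, 79, 91, 84, 32]
Insert 84: [1, 56, 79, 84, 91, 32]
Insert 32: [1, 32, 56, 79, 84, 91]

Sorted: [1, 32, 56, 79, 84, 91]


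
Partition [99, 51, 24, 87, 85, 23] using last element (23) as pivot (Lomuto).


Pivot: 23
Place pivot at 0: [23, 51, 24, 87, 85, 99]

Partitioned: [23, 51, 24, 87, 85, 99]


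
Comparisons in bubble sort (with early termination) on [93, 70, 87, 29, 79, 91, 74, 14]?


Algorithm: bubble sort (with early termination)
Input: [93, 70, 87, 29, 79, 91, 74, 14]
Sorted: [14, 29, 70, 74, 79, 87, 91, 93]

28


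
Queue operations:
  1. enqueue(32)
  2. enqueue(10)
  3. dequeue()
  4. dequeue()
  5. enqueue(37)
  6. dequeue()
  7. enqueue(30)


enqueue(32) -> [32]
enqueue(10) -> [32, 10]
dequeue()->32, [10]
dequeue()->10, []
enqueue(37) -> [37]
dequeue()->37, []
enqueue(30) -> [30]

Final queue: [30]


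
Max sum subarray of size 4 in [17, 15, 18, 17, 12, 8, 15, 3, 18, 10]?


[0:4]: 67
[1:5]: 62
[2:6]: 55
[3:7]: 52
[4:8]: 38
[5:9]: 44
[6:10]: 46

Max: 67 at [0:4]


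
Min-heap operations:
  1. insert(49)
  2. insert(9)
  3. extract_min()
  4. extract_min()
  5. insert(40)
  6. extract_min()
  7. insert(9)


insert(49) -> [49]
insert(9) -> [9, 49]
extract_min()->9, [49]
extract_min()->49, []
insert(40) -> [40]
extract_min()->40, []
insert(9) -> [9]

Final heap: [9]


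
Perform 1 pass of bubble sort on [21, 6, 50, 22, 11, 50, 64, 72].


Initial: [21, 6, 50, 22, 11, 50, 64, 72]
Pass 1: [6, 21, 22, 11, 50, 50, 64, 72] (3 swaps)

After 1 pass: [6, 21, 22, 11, 50, 50, 64, 72]


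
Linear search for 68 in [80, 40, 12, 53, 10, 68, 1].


i=0: 80!=68
i=1: 40!=68
i=2: 12!=68
i=3: 53!=68
i=4: 10!=68
i=5: 68==68 found!

Found at 5, 6 comps


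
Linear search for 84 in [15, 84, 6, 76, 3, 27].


i=0: 15!=84
i=1: 84==84 found!

Found at 1, 2 comps


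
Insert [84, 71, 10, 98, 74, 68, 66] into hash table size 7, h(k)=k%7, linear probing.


Insert 84: h=0 -> slot 0
Insert 71: h=1 -> slot 1
Insert 10: h=3 -> slot 3
Insert 98: h=0, 2 probes -> slot 2
Insert 74: h=4 -> slot 4
Insert 68: h=5 -> slot 5
Insert 66: h=3, 3 probes -> slot 6

Table: [84, 71, 98, 10, 74, 68, 66]


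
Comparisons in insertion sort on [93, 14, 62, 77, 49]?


Algorithm: insertion sort
Input: [93, 14, 62, 77, 49]
Sorted: [14, 49, 62, 77, 93]

9


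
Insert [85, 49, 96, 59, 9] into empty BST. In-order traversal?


Insert 85: root
Insert 49: L from 85
Insert 96: R from 85
Insert 59: L from 85 -> R from 49
Insert 9: L from 85 -> L from 49

In-order: [9, 49, 59, 85, 96]


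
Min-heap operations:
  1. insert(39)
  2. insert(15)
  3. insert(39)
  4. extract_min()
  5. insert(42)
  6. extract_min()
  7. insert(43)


insert(39) -> [39]
insert(15) -> [15, 39]
insert(39) -> [15, 39, 39]
extract_min()->15, [39, 39]
insert(42) -> [39, 39, 42]
extract_min()->39, [39, 42]
insert(43) -> [39, 42, 43]

Final heap: [39, 42, 43]


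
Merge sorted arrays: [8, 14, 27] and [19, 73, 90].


Take 8 from A
Take 14 from A
Take 19 from B
Take 27 from A

Merged: [8, 14, 19, 27, 73, 90]


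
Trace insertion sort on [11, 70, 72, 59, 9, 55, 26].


Initial: [11, 70, 72, 59, 9, 55, 26]
Insert 70: [11, 70, 72, 59, 9, 55, 26]
Insert 72: [11, 70, 72, 59, 9, 55, 26]
Insert 59: [11, 59, 70, 72, 9, 55, 26]
Insert 9: [9, 11, 59, 70, 72, 55, 26]
Insert 55: [9, 11, 55, 59, 70, 72, 26]
Insert 26: [9, 11, 26, 55, 59, 70, 72]

Sorted: [9, 11, 26, 55, 59, 70, 72]


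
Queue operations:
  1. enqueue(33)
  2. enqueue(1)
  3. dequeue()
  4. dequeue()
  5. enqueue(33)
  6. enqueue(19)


enqueue(33) -> [33]
enqueue(1) -> [33, 1]
dequeue()->33, [1]
dequeue()->1, []
enqueue(33) -> [33]
enqueue(19) -> [33, 19]

Final queue: [33, 19]


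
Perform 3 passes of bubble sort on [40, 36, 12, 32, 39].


Initial: [40, 36, 12, 32, 39]
Pass 1: [36, 12, 32, 39, 40] (4 swaps)
Pass 2: [12, 32, 36, 39, 40] (2 swaps)
Pass 3: [12, 32, 36, 39, 40] (0 swaps)

After 3 passes: [12, 32, 36, 39, 40]


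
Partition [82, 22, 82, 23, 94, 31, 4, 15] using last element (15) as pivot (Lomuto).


Pivot: 15
  4 <= 15: swap -> [4, 22, 82, 23, 94, 31, 82, 15]
Place pivot at 1: [4, 15, 82, 23, 94, 31, 82, 22]

Partitioned: [4, 15, 82, 23, 94, 31, 82, 22]


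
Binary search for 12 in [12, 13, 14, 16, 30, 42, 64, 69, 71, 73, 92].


Step 1: lo=0, hi=10, mid=5, val=42
Step 2: lo=0, hi=4, mid=2, val=14
Step 3: lo=0, hi=1, mid=0, val=12

Found at index 0


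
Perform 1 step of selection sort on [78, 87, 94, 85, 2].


Initial: [78, 87, 94, 85, 2]
Step 1: min=2 at 4
  Swap: [2, 87, 94, 85, 78]

After 1 step: [2, 87, 94, 85, 78]


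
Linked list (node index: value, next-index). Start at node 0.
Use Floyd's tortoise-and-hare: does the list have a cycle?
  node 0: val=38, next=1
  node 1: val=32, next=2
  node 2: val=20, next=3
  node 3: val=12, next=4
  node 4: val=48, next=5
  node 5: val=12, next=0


Floyd's tortoise (slow, +1) and hare (fast, +2):
  init: slow=0, fast=0
  step 1: slow=1, fast=2
  step 2: slow=2, fast=4
  step 3: slow=3, fast=0
  step 4: slow=4, fast=2
  step 5: slow=5, fast=4
  step 6: slow=0, fast=0
  slow == fast at node 0: cycle detected

Cycle: yes


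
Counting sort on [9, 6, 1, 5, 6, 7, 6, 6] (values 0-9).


Input: [9, 6, 1, 5, 6, 7, 6, 6]
Counts: [0, 1, 0, 0, 0, 1, 4, 1, 0, 1]

Sorted: [1, 5, 6, 6, 6, 6, 7, 9]


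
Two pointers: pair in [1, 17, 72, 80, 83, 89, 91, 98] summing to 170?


lo=0(1)+hi=7(98)=99
lo=1(17)+hi=7(98)=115
lo=2(72)+hi=7(98)=170

Yes: 72+98=170


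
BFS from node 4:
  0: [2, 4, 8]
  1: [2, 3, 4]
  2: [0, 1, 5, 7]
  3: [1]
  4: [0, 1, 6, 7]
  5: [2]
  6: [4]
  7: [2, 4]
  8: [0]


Visit 4, enqueue [0, 1, 6, 7]
Visit 0, enqueue [2, 8]
Visit 1, enqueue [3]
Visit 6, enqueue []
Visit 7, enqueue []
Visit 2, enqueue [5]
Visit 8, enqueue []
Visit 3, enqueue []
Visit 5, enqueue []

BFS order: [4, 0, 1, 6, 7, 2, 8, 3, 5]


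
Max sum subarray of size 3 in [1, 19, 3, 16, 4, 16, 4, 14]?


[0:3]: 23
[1:4]: 38
[2:5]: 23
[3:6]: 36
[4:7]: 24
[5:8]: 34

Max: 38 at [1:4]


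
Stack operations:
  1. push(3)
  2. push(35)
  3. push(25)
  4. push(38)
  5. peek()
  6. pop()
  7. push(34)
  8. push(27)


push(3) -> [3]
push(35) -> [3, 35]
push(25) -> [3, 35, 25]
push(38) -> [3, 35, 25, 38]
peek()->38
pop()->38, [3, 35, 25]
push(34) -> [3, 35, 25, 34]
push(27) -> [3, 35, 25, 34, 27]

Final stack: [3, 35, 25, 34, 27]


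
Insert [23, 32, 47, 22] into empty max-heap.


Insert 23: [23]
Insert 32: [32, 23]
Insert 47: [47, 23, 32]
Insert 22: [47, 23, 32, 22]

Final heap: [47, 23, 32, 22]


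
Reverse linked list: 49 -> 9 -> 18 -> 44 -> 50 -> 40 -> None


Step 1: curr=49, set curr.next=prev(None) | reversed so far: 49
Step 2: curr=9, set curr.next=prev(49) | reversed so far: 9 -> 49
Step 3: curr=18, set curr.next=prev(9) | reversed so far: 18 -> 9 -> 49
Step 4: curr=44, set curr.next=prev(18) | reversed so far: 44 -> 18 -> 9 -> 49
Step 5: curr=50, set curr.next=prev(44) | reversed so far: 50 -> 44 -> 18 -> 9 -> 49
Step 6: curr=40, set curr.next=prev(50) | reversed so far: 40 -> 50 -> 44 -> 18 -> 9 -> 49

40 -> 50 -> 44 -> 18 -> 9 -> 49 -> None


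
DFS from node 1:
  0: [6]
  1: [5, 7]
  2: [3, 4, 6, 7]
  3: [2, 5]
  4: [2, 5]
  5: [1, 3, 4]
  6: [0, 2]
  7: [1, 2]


Visit 1, push [7, 5]
Visit 5, push [4, 3]
Visit 3, push [2]
Visit 2, push [7, 6, 4]
Visit 4, push []
Visit 6, push [0]
Visit 0, push []
Visit 7, push []

DFS order: [1, 5, 3, 2, 4, 6, 0, 7]


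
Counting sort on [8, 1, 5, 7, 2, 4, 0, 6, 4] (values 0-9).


Input: [8, 1, 5, 7, 2, 4, 0, 6, 4]
Counts: [1, 1, 1, 0, 2, 1, 1, 1, 1, 0]

Sorted: [0, 1, 2, 4, 4, 5, 6, 7, 8]


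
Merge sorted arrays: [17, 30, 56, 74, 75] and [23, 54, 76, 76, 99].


Take 17 from A
Take 23 from B
Take 30 from A
Take 54 from B
Take 56 from A
Take 74 from A
Take 75 from A

Merged: [17, 23, 30, 54, 56, 74, 75, 76, 76, 99]


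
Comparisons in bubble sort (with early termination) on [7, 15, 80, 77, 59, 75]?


Algorithm: bubble sort (with early termination)
Input: [7, 15, 80, 77, 59, 75]
Sorted: [7, 15, 59, 75, 77, 80]

12


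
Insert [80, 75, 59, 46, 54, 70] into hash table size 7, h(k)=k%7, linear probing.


Insert 80: h=3 -> slot 3
Insert 75: h=5 -> slot 5
Insert 59: h=3, 1 probes -> slot 4
Insert 46: h=4, 2 probes -> slot 6
Insert 54: h=5, 2 probes -> slot 0
Insert 70: h=0, 1 probes -> slot 1

Table: [54, 70, None, 80, 59, 75, 46]


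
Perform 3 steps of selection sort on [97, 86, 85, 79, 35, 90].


Initial: [97, 86, 85, 79, 35, 90]
Step 1: min=35 at 4
  Swap: [35, 86, 85, 79, 97, 90]
Step 2: min=79 at 3
  Swap: [35, 79, 85, 86, 97, 90]
Step 3: min=85 at 2
  Swap: [35, 79, 85, 86, 97, 90]

After 3 steps: [35, 79, 85, 86, 97, 90]


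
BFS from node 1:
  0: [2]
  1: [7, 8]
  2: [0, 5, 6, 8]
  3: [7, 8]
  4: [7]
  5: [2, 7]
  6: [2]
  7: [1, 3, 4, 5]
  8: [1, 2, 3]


Visit 1, enqueue [7, 8]
Visit 7, enqueue [3, 4, 5]
Visit 8, enqueue [2]
Visit 3, enqueue []
Visit 4, enqueue []
Visit 5, enqueue []
Visit 2, enqueue [0, 6]
Visit 0, enqueue []
Visit 6, enqueue []

BFS order: [1, 7, 8, 3, 4, 5, 2, 0, 6]


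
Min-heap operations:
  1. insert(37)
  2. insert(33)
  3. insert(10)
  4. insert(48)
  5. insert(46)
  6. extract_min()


insert(37) -> [37]
insert(33) -> [33, 37]
insert(10) -> [10, 37, 33]
insert(48) -> [10, 37, 33, 48]
insert(46) -> [10, 37, 33, 48, 46]
extract_min()->10, [33, 37, 46, 48]

Final heap: [33, 37, 46, 48]


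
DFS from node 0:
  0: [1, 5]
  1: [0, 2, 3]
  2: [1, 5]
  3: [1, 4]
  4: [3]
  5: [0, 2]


Visit 0, push [5, 1]
Visit 1, push [3, 2]
Visit 2, push [5]
Visit 5, push []
Visit 3, push [4]
Visit 4, push []

DFS order: [0, 1, 2, 5, 3, 4]


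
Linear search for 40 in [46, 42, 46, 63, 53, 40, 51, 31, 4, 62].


i=0: 46!=40
i=1: 42!=40
i=2: 46!=40
i=3: 63!=40
i=4: 53!=40
i=5: 40==40 found!

Found at 5, 6 comps


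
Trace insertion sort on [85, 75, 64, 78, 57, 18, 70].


Initial: [85, 75, 64, 78, 57, 18, 70]
Insert 75: [75, 85, 64, 78, 57, 18, 70]
Insert 64: [64, 75, 85, 78, 57, 18, 70]
Insert 78: [64, 75, 78, 85, 57, 18, 70]
Insert 57: [57, 64, 75, 78, 85, 18, 70]
Insert 18: [18, 57, 64, 75, 78, 85, 70]
Insert 70: [18, 57, 64, 70, 75, 78, 85]

Sorted: [18, 57, 64, 70, 75, 78, 85]


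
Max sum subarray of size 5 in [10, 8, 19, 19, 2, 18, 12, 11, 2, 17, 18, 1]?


[0:5]: 58
[1:6]: 66
[2:7]: 70
[3:8]: 62
[4:9]: 45
[5:10]: 60
[6:11]: 60
[7:12]: 49

Max: 70 at [2:7]


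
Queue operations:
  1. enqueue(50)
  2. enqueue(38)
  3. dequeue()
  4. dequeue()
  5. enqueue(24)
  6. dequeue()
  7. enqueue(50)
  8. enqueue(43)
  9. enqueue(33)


enqueue(50) -> [50]
enqueue(38) -> [50, 38]
dequeue()->50, [38]
dequeue()->38, []
enqueue(24) -> [24]
dequeue()->24, []
enqueue(50) -> [50]
enqueue(43) -> [50, 43]
enqueue(33) -> [50, 43, 33]

Final queue: [50, 43, 33]


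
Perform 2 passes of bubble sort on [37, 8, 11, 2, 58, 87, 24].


Initial: [37, 8, 11, 2, 58, 87, 24]
Pass 1: [8, 11, 2, 37, 58, 24, 87] (4 swaps)
Pass 2: [8, 2, 11, 37, 24, 58, 87] (2 swaps)

After 2 passes: [8, 2, 11, 37, 24, 58, 87]


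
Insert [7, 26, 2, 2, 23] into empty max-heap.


Insert 7: [7]
Insert 26: [26, 7]
Insert 2: [26, 7, 2]
Insert 2: [26, 7, 2, 2]
Insert 23: [26, 23, 2, 2, 7]

Final heap: [26, 23, 2, 2, 7]


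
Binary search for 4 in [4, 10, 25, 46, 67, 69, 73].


Step 1: lo=0, hi=6, mid=3, val=46
Step 2: lo=0, hi=2, mid=1, val=10
Step 3: lo=0, hi=0, mid=0, val=4

Found at index 0


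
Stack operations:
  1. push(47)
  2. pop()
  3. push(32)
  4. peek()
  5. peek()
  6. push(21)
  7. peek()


push(47) -> [47]
pop()->47, []
push(32) -> [32]
peek()->32
peek()->32
push(21) -> [32, 21]
peek()->21

Final stack: [32, 21]


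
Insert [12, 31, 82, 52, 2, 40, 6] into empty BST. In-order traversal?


Insert 12: root
Insert 31: R from 12
Insert 82: R from 12 -> R from 31
Insert 52: R from 12 -> R from 31 -> L from 82
Insert 2: L from 12
Insert 40: R from 12 -> R from 31 -> L from 82 -> L from 52
Insert 6: L from 12 -> R from 2

In-order: [2, 6, 12, 31, 40, 52, 82]


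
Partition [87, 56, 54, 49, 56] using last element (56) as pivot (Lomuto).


Pivot: 56
  56 <= 56: swap -> [56, 87, 54, 49, 56]
  54 <= 56: swap -> [56, 54, 87, 49, 56]
  49 <= 56: swap -> [56, 54, 49, 87, 56]
Place pivot at 3: [56, 54, 49, 56, 87]

Partitioned: [56, 54, 49, 56, 87]


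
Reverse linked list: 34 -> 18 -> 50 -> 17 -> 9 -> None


Step 1: curr=34, set curr.next=prev(None) | reversed so far: 34
Step 2: curr=18, set curr.next=prev(34) | reversed so far: 18 -> 34
Step 3: curr=50, set curr.next=prev(18) | reversed so far: 50 -> 18 -> 34
Step 4: curr=17, set curr.next=prev(50) | reversed so far: 17 -> 50 -> 18 -> 34
Step 5: curr=9, set curr.next=prev(17) | reversed so far: 9 -> 17 -> 50 -> 18 -> 34

9 -> 17 -> 50 -> 18 -> 34 -> None


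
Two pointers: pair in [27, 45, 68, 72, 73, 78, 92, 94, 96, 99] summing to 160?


lo=0(27)+hi=9(99)=126
lo=1(45)+hi=9(99)=144
lo=2(68)+hi=9(99)=167
lo=2(68)+hi=8(96)=164
lo=2(68)+hi=7(94)=162
lo=2(68)+hi=6(92)=160

Yes: 68+92=160


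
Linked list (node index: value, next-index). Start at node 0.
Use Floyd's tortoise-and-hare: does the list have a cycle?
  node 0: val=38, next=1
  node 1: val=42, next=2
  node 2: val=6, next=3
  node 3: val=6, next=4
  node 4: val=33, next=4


Floyd's tortoise (slow, +1) and hare (fast, +2):
  init: slow=0, fast=0
  step 1: slow=1, fast=2
  step 2: slow=2, fast=4
  step 3: slow=3, fast=4
  step 4: slow=4, fast=4
  slow == fast at node 4: cycle detected

Cycle: yes


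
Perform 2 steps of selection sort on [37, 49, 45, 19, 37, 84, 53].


Initial: [37, 49, 45, 19, 37, 84, 53]
Step 1: min=19 at 3
  Swap: [19, 49, 45, 37, 37, 84, 53]
Step 2: min=37 at 3
  Swap: [19, 37, 45, 49, 37, 84, 53]

After 2 steps: [19, 37, 45, 49, 37, 84, 53]


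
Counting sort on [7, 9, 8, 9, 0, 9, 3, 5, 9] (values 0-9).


Input: [7, 9, 8, 9, 0, 9, 3, 5, 9]
Counts: [1, 0, 0, 1, 0, 1, 0, 1, 1, 4]

Sorted: [0, 3, 5, 7, 8, 9, 9, 9, 9]


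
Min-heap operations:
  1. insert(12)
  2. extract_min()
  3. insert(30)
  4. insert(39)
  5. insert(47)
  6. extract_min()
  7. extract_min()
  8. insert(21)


insert(12) -> [12]
extract_min()->12, []
insert(30) -> [30]
insert(39) -> [30, 39]
insert(47) -> [30, 39, 47]
extract_min()->30, [39, 47]
extract_min()->39, [47]
insert(21) -> [21, 47]

Final heap: [21, 47]


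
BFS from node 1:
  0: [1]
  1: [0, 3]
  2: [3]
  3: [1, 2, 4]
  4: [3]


Visit 1, enqueue [0, 3]
Visit 0, enqueue []
Visit 3, enqueue [2, 4]
Visit 2, enqueue []
Visit 4, enqueue []

BFS order: [1, 0, 3, 2, 4]


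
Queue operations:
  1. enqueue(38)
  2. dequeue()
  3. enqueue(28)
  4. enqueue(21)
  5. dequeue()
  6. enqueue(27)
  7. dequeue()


enqueue(38) -> [38]
dequeue()->38, []
enqueue(28) -> [28]
enqueue(21) -> [28, 21]
dequeue()->28, [21]
enqueue(27) -> [21, 27]
dequeue()->21, [27]

Final queue: [27]


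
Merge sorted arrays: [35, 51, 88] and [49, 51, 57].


Take 35 from A
Take 49 from B
Take 51 from A
Take 51 from B
Take 57 from B

Merged: [35, 49, 51, 51, 57, 88]


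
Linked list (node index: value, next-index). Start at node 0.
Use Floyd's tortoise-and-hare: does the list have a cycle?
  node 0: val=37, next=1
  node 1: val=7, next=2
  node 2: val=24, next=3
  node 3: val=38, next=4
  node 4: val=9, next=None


Floyd's tortoise (slow, +1) and hare (fast, +2):
  init: slow=0, fast=0
  step 1: slow=1, fast=2
  step 2: slow=2, fast=4
  step 3: fast -> None, no cycle

Cycle: no


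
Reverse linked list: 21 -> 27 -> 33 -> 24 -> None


Step 1: curr=21, set curr.next=prev(None) | reversed so far: 21
Step 2: curr=27, set curr.next=prev(21) | reversed so far: 27 -> 21
Step 3: curr=33, set curr.next=prev(27) | reversed so far: 33 -> 27 -> 21
Step 4: curr=24, set curr.next=prev(33) | reversed so far: 24 -> 33 -> 27 -> 21

24 -> 33 -> 27 -> 21 -> None


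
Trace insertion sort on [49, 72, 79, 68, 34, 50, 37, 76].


Initial: [49, 72, 79, 68, 34, 50, 37, 76]
Insert 72: [49, 72, 79, 68, 34, 50, 37, 76]
Insert 79: [49, 72, 79, 68, 34, 50, 37, 76]
Insert 68: [49, 68, 72, 79, 34, 50, 37, 76]
Insert 34: [34, 49, 68, 72, 79, 50, 37, 76]
Insert 50: [34, 49, 50, 68, 72, 79, 37, 76]
Insert 37: [34, 37, 49, 50, 68, 72, 79, 76]
Insert 76: [34, 37, 49, 50, 68, 72, 76, 79]

Sorted: [34, 37, 49, 50, 68, 72, 76, 79]


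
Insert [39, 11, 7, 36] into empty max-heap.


Insert 39: [39]
Insert 11: [39, 11]
Insert 7: [39, 11, 7]
Insert 36: [39, 36, 7, 11]

Final heap: [39, 36, 7, 11]


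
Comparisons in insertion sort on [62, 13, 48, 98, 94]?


Algorithm: insertion sort
Input: [62, 13, 48, 98, 94]
Sorted: [13, 48, 62, 94, 98]

6


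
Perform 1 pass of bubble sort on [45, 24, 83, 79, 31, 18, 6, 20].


Initial: [45, 24, 83, 79, 31, 18, 6, 20]
Pass 1: [24, 45, 79, 31, 18, 6, 20, 83] (6 swaps)

After 1 pass: [24, 45, 79, 31, 18, 6, 20, 83]


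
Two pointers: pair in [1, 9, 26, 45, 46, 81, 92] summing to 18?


lo=0(1)+hi=6(92)=93
lo=0(1)+hi=5(81)=82
lo=0(1)+hi=4(46)=47
lo=0(1)+hi=3(45)=46
lo=0(1)+hi=2(26)=27
lo=0(1)+hi=1(9)=10

No pair found


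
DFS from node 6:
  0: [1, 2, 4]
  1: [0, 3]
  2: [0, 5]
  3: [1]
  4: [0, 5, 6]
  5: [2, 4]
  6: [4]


Visit 6, push [4]
Visit 4, push [5, 0]
Visit 0, push [2, 1]
Visit 1, push [3]
Visit 3, push []
Visit 2, push [5]
Visit 5, push []

DFS order: [6, 4, 0, 1, 3, 2, 5]


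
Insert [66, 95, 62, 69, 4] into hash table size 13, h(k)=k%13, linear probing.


Insert 66: h=1 -> slot 1
Insert 95: h=4 -> slot 4
Insert 62: h=10 -> slot 10
Insert 69: h=4, 1 probes -> slot 5
Insert 4: h=4, 2 probes -> slot 6

Table: [None, 66, None, None, 95, 69, 4, None, None, None, 62, None, None]


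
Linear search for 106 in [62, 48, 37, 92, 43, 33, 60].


i=0: 62!=106
i=1: 48!=106
i=2: 37!=106
i=3: 92!=106
i=4: 43!=106
i=5: 33!=106
i=6: 60!=106

Not found, 7 comps


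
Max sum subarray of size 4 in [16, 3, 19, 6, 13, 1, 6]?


[0:4]: 44
[1:5]: 41
[2:6]: 39
[3:7]: 26

Max: 44 at [0:4]
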